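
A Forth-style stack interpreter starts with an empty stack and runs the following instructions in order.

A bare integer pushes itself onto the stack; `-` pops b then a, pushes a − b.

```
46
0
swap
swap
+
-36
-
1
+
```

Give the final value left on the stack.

83

46    46
0     46 0
swap  0 46
swap  46 0
+     46
-36   46 -36
-     82
1     82 1
+     83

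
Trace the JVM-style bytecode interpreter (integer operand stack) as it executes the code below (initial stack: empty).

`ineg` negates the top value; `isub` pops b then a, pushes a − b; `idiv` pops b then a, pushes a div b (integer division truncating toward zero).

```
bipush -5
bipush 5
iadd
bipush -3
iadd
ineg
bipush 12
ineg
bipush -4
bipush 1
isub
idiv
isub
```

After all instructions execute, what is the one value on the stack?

1

bipush -5 → -5
bipush 5  → -5 5
iadd      → 0
bipush -3 → 0 -3
iadd      → -3
ineg      → 3
bipush 12 → 3 12
ineg      → 3 -12
bipush -4 → 3 -12 -4
bipush 1  → 3 -12 -4 1
isub      → 3 -12 -5
idiv      → 3 2
isub      → 1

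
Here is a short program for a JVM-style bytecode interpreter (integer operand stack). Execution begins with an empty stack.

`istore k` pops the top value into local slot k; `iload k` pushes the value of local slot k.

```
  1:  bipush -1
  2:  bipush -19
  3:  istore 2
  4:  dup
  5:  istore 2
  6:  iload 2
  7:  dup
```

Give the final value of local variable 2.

bipush -1  → [-1]
bipush -19 → [-1, -19]
istore 2   → [-1]
dup        → [-1, -1]
istore 2   → [-1]
iload 2    → [-1, -1]
dup        → [-1, -1, -1]

-1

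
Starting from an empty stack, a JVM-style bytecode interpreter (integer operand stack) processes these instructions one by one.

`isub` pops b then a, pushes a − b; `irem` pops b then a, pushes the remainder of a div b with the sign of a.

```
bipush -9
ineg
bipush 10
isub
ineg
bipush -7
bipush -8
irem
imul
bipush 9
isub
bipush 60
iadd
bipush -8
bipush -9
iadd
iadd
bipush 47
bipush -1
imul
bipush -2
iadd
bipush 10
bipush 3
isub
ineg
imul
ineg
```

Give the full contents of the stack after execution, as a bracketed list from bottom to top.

bipush -9 → -9
ineg      → 9
bipush 10 → 9 10
isub      → -1
ineg      → 1
bipush -7 → 1 -7
bipush -8 → 1 -7 -8
irem      → 1 -7
imul      → -7
bipush 9  → -7 9
isub      → -16
bipush 60 → -16 60
iadd      → 44
bipush -8 → 44 -8
bipush -9 → 44 -8 -9
iadd      → 44 -17
iadd      → 27
bipush 47 → 27 47
bipush -1 → 27 47 -1
imul      → 27 -47
bipush -2 → 27 -47 -2
iadd      → 27 -49
bipush 10 → 27 -49 10
bipush 3  → 27 -49 10 3
isub      → 27 -49 7
ineg      → 27 -49 -7
imul      → 27 343
ineg      → 27 -343

[27, -343]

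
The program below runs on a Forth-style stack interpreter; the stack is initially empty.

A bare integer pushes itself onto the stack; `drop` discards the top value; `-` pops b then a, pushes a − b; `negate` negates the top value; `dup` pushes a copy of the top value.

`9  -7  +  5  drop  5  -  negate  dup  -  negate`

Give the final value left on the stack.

0

9      → 9
-7     → 9 -7
+      → 2
5      → 2 5
drop   → 2
5      → 2 5
-      → -3
negate → 3
dup    → 3 3
-      → 0
negate → 0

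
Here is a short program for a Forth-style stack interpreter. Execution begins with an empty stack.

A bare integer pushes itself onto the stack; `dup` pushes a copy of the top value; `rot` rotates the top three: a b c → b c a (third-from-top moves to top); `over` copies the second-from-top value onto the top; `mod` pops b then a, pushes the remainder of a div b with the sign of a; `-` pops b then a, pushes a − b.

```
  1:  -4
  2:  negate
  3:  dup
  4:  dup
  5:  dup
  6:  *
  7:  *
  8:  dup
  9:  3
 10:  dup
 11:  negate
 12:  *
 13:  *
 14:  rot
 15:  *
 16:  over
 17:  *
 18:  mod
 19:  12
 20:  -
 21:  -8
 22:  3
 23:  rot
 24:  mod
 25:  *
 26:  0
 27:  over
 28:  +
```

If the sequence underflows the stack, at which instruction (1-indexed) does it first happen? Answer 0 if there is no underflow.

-4     → [-4]
negate → [4]
dup    → [4, 4]
dup    → [4, 4, 4]
dup    → [4, 4, 4, 4]
*      → [4, 4, 16]
*      → [4, 64]
dup    → [4, 64, 64]
3      → [4, 64, 64, 3]
dup    → [4, 64, 64, 3, 3]
negate → [4, 64, 64, 3, -3]
*      → [4, 64, 64, -9]
*      → [4, 64, -576]
rot    → [64, -576, 4]
*      → [64, -2304]
over   → [64, -2304, 64]
*      → [64, -147456]
mod    → [64]
12     → [64, 12]
-      → [52]
-8     → [52, -8]
3      → [52, -8, 3]
rot    → [-8, 3, 52]
mod    → [-8, 3]
*      → [-24]
0      → [-24, 0]
over   → [-24, 0, -24]
+      → [-24, -24]

0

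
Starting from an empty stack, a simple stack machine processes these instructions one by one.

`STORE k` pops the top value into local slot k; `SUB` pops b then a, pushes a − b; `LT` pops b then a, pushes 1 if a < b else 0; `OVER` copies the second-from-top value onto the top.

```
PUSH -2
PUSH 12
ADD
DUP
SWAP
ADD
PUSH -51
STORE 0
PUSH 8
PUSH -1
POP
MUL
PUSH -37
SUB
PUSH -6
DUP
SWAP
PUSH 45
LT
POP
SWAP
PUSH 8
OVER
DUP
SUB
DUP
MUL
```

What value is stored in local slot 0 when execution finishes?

-51

PUSH -2   -2
PUSH 12   -2 12
ADD       10
DUP       10 10
SWAP      10 10
ADD       20
PUSH -51  20 -51
STORE 0   20
PUSH 8    20 8
PUSH -1   20 8 -1
POP       20 8
MUL       160
PUSH -37  160 -37
SUB       197
PUSH -6   197 -6
DUP       197 -6 -6
SWAP      197 -6 -6
PUSH 45   197 -6 -6 45
LT        197 -6 1
POP       197 -6
SWAP      -6 197
PUSH 8    -6 197 8
OVER      -6 197 8 197
DUP       -6 197 8 197 197
SUB       -6 197 8 0
DUP       -6 197 8 0 0
MUL       -6 197 8 0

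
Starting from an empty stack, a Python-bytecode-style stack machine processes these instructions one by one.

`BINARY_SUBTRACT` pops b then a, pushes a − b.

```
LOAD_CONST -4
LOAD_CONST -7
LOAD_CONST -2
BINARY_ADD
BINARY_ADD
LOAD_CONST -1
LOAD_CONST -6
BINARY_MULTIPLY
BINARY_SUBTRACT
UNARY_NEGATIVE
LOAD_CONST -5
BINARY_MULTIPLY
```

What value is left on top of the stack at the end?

LOAD_CONST -4   : -4
LOAD_CONST -7   : -4 -7
LOAD_CONST -2   : -4 -7 -2
BINARY_ADD      : -4 -9
BINARY_ADD      : -13
LOAD_CONST -1   : -13 -1
LOAD_CONST -6   : -13 -1 -6
BINARY_MULTIPLY : -13 6
BINARY_SUBTRACT : -19
UNARY_NEGATIVE  : 19
LOAD_CONST -5   : 19 -5
BINARY_MULTIPLY : -95

-95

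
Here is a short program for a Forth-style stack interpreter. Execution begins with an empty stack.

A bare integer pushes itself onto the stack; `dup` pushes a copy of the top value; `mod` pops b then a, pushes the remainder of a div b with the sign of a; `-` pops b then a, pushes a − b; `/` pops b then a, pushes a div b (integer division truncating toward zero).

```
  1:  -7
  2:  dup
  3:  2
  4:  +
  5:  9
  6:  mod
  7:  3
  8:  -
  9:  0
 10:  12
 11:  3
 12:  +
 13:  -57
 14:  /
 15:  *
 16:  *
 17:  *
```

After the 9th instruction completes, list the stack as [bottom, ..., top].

[-7, -8, 0]

-7   -7
dup  -7 -7
2    -7 -7 2
+    -7 -5
9    -7 -5 9
mod  -7 -5
3    -7 -5 3
-    -7 -8
0    -7 -8 0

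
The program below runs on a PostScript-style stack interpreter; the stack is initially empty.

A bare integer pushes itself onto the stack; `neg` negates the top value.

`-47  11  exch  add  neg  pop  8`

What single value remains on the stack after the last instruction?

-47  -> [-47]
11   -> [-47, 11]
exch -> [11, -47]
add  -> [-36]
neg  -> [36]
pop  -> []
8    -> [8]

8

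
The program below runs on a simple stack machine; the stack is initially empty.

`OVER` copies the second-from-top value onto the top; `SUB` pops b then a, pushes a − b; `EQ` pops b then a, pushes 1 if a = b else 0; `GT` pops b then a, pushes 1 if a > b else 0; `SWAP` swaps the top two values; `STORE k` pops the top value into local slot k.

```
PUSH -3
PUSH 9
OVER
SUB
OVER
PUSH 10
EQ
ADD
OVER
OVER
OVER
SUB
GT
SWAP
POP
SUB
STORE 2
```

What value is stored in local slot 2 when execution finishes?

PUSH -3 -> -3
PUSH 9  -> -3 9
OVER    -> -3 9 -3
SUB     -> -3 12
OVER    -> -3 12 -3
PUSH 10 -> -3 12 -3 10
EQ      -> -3 12 0
ADD     -> -3 12
OVER    -> -3 12 -3
OVER    -> -3 12 -3 12
OVER    -> -3 12 -3 12 -3
SUB     -> -3 12 -3 15
GT      -> -3 12 0
SWAP    -> -3 0 12
POP     -> -3 0
SUB     -> -3
STORE 2 -> (empty)

-3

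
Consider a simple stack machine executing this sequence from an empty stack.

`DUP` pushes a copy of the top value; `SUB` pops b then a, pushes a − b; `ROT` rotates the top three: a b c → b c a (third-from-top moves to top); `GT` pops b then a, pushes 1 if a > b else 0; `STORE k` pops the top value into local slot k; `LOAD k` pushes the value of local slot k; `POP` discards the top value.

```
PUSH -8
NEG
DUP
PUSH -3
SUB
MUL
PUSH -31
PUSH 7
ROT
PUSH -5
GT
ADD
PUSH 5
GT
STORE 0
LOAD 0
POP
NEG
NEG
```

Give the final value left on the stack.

-31

PUSH -8   [-8]
NEG       [8]
DUP       [8, 8]
PUSH -3   [8, 8, -3]
SUB       [8, 11]
MUL       [88]
PUSH -31  [88, -31]
PUSH 7    [88, -31, 7]
ROT       [-31, 7, 88]
PUSH -5   [-31, 7, 88, -5]
GT        [-31, 7, 1]
ADD       [-31, 8]
PUSH 5    [-31, 8, 5]
GT        [-31, 1]
STORE 0   [-31]
LOAD 0    [-31, 1]
POP       [-31]
NEG       [31]
NEG       [-31]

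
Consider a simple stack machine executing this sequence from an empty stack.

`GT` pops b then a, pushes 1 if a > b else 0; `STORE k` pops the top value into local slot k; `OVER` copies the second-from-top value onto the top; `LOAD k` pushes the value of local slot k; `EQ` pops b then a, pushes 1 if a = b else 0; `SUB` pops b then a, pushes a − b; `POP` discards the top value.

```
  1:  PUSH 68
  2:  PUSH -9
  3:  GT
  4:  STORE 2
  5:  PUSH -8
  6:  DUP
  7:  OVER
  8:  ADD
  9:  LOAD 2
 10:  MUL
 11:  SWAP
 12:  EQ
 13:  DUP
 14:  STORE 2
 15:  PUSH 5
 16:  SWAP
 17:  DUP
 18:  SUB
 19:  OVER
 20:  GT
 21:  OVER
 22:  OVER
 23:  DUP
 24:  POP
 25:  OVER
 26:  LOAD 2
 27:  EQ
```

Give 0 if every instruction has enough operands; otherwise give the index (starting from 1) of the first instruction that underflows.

0

PUSH 68 : [68]
PUSH -9 : [68, -9]
GT      : [1]
STORE 2 : []
PUSH -8 : [-8]
DUP     : [-8, -8]
OVER    : [-8, -8, -8]
ADD     : [-8, -16]
LOAD 2  : [-8, -16, 1]
MUL     : [-8, -16]
SWAP    : [-16, -8]
EQ      : [0]
DUP     : [0, 0]
STORE 2 : [0]
PUSH 5  : [0, 5]
SWAP    : [5, 0]
DUP     : [5, 0, 0]
SUB     : [5, 0]
OVER    : [5, 0, 5]
GT      : [5, 0]
OVER    : [5, 0, 5]
OVER    : [5, 0, 5, 0]
DUP     : [5, 0, 5, 0, 0]
POP     : [5, 0, 5, 0]
OVER    : [5, 0, 5, 0, 5]
LOAD 2  : [5, 0, 5, 0, 5, 0]
EQ      : [5, 0, 5, 0, 0]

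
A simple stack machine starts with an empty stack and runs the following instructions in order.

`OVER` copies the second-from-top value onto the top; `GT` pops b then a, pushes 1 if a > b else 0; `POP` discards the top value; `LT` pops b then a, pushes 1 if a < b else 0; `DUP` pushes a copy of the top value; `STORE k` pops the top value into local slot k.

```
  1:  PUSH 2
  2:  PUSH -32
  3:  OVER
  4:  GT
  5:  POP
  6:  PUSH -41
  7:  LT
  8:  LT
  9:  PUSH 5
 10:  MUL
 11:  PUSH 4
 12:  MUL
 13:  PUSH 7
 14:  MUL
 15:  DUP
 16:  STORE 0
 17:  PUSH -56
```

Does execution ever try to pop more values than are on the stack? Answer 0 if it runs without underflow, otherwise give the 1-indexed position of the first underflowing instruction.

PUSH 2   → [2]
PUSH -32 → [2, -32]
OVER     → [2, -32, 2]
GT       → [2, 0]
POP      → [2]
PUSH -41 → [2, -41]
LT       → [0]
LT  — needs 2 operands, stack has 1 → underflow

8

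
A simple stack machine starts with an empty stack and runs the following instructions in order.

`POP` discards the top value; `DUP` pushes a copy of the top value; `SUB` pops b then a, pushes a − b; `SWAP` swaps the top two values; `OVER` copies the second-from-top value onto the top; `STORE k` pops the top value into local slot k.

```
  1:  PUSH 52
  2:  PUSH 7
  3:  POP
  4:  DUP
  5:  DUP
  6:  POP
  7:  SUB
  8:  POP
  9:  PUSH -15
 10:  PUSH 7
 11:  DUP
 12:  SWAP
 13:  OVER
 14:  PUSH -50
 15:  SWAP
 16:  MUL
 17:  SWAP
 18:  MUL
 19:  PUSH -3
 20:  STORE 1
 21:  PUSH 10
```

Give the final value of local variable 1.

-3

PUSH 52  → 52
PUSH 7   → 52 7
POP      → 52
DUP      → 52 52
DUP      → 52 52 52
POP      → 52 52
SUB      → 0
POP      → (empty)
PUSH -15 → -15
PUSH 7   → -15 7
DUP      → -15 7 7
SWAP     → -15 7 7
OVER     → -15 7 7 7
PUSH -50 → -15 7 7 7 -50
SWAP     → -15 7 7 -50 7
MUL      → -15 7 7 -350
SWAP     → -15 7 -350 7
MUL      → -15 7 -2450
PUSH -3  → -15 7 -2450 -3
STORE 1  → -15 7 -2450
PUSH 10  → -15 7 -2450 10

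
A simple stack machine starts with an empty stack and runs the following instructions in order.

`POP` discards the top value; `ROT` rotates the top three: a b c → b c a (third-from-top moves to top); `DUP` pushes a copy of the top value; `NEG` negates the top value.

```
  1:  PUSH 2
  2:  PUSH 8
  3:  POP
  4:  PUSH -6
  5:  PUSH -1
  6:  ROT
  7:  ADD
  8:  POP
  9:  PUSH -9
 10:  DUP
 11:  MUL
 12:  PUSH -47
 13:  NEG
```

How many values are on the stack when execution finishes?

3

PUSH 2   → [2]
PUSH 8   → [2, 8]
POP      → [2]
PUSH -6  → [2, -6]
PUSH -1  → [2, -6, -1]
ROT      → [-6, -1, 2]
ADD      → [-6, 1]
POP      → [-6]
PUSH -9  → [-6, -9]
DUP      → [-6, -9, -9]
MUL      → [-6, 81]
PUSH -47 → [-6, 81, -47]
NEG      → [-6, 81, 47]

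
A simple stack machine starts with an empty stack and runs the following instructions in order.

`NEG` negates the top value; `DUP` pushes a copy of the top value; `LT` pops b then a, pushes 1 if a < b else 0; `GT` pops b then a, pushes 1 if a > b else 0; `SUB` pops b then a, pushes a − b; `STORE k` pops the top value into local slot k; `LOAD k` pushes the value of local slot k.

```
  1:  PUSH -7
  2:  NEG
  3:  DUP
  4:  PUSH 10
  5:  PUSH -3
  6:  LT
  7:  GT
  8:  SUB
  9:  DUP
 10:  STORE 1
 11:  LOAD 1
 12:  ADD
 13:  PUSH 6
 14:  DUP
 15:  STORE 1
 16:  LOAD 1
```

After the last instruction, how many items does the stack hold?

3

PUSH -7 → -7
NEG     → 7
DUP     → 7 7
PUSH 10 → 7 7 10
PUSH -3 → 7 7 10 -3
LT      → 7 7 0
GT      → 7 1
SUB     → 6
DUP     → 6 6
STORE 1 → 6
LOAD 1  → 6 6
ADD     → 12
PUSH 6  → 12 6
DUP     → 12 6 6
STORE 1 → 12 6
LOAD 1  → 12 6 6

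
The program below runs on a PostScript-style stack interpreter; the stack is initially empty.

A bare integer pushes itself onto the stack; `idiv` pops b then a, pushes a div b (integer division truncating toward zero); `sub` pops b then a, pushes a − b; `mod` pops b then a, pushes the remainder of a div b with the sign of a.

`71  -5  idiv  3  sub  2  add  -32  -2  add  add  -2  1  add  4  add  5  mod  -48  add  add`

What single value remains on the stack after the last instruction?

-94

71   : [71]
-5   : [71, -5]
idiv : [-14]
3    : [-14, 3]
sub  : [-17]
2    : [-17, 2]
add  : [-15]
-32  : [-15, -32]
-2   : [-15, -32, -2]
add  : [-15, -34]
add  : [-49]
-2   : [-49, -2]
1    : [-49, -2, 1]
add  : [-49, -1]
4    : [-49, -1, 4]
add  : [-49, 3]
5    : [-49, 3, 5]
mod  : [-49, 3]
-48  : [-49, 3, -48]
add  : [-49, -45]
add  : [-94]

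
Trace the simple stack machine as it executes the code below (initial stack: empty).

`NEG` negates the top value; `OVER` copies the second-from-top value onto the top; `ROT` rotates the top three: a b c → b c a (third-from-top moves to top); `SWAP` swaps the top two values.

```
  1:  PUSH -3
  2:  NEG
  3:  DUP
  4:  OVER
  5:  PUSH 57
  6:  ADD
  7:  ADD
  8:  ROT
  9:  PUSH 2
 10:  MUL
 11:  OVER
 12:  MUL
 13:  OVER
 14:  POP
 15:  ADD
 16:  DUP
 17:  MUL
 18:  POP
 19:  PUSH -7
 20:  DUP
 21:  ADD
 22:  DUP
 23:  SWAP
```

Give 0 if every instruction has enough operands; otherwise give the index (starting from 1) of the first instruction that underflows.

8

PUSH -3 : [-3]
NEG     : [3]
DUP     : [3, 3]
OVER    : [3, 3, 3]
PUSH 57 : [3, 3, 3, 57]
ADD     : [3, 3, 60]
ADD     : [3, 63]
ROT  — needs 3 operands, stack has 2 → underflow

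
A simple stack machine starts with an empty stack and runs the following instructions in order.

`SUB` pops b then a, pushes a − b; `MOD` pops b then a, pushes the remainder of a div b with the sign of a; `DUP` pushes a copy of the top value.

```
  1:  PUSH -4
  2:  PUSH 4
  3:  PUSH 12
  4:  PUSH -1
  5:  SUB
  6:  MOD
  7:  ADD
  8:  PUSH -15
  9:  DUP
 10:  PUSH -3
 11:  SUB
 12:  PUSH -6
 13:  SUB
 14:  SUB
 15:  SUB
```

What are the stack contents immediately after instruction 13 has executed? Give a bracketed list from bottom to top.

[0, -15, -6]

PUSH -4  -> [-4]
PUSH 4   -> [-4, 4]
PUSH 12  -> [-4, 4, 12]
PUSH -1  -> [-4, 4, 12, -1]
SUB      -> [-4, 4, 13]
MOD      -> [-4, 4]
ADD      -> [0]
PUSH -15 -> [0, -15]
DUP      -> [0, -15, -15]
PUSH -3  -> [0, -15, -15, -3]
SUB      -> [0, -15, -12]
PUSH -6  -> [0, -15, -12, -6]
SUB      -> [0, -15, -6]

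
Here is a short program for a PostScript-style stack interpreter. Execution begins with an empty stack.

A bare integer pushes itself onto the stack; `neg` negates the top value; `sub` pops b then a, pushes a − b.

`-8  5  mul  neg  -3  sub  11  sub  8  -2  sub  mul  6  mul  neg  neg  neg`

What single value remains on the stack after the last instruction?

-8  → -8
5   → -8 5
mul → -40
neg → 40
-3  → 40 -3
sub → 43
11  → 43 11
sub → 32
8   → 32 8
-2  → 32 8 -2
sub → 32 10
mul → 320
6   → 320 6
mul → 1920
neg → -1920
neg → 1920
neg → -1920

-1920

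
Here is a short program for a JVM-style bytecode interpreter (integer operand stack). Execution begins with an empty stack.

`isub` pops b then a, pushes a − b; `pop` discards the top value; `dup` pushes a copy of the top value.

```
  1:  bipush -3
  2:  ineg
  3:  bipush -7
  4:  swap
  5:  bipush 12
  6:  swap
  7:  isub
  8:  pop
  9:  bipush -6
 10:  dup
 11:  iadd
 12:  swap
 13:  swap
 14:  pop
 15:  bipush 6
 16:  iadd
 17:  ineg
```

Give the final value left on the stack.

1

bipush -3 -> [-3]
ineg      -> [3]
bipush -7 -> [3, -7]
swap      -> [-7, 3]
bipush 12 -> [-7, 3, 12]
swap      -> [-7, 12, 3]
isub      -> [-7, 9]
pop       -> [-7]
bipush -6 -> [-7, -6]
dup       -> [-7, -6, -6]
iadd      -> [-7, -12]
swap      -> [-12, -7]
swap      -> [-7, -12]
pop       -> [-7]
bipush 6  -> [-7, 6]
iadd      -> [-1]
ineg      -> [1]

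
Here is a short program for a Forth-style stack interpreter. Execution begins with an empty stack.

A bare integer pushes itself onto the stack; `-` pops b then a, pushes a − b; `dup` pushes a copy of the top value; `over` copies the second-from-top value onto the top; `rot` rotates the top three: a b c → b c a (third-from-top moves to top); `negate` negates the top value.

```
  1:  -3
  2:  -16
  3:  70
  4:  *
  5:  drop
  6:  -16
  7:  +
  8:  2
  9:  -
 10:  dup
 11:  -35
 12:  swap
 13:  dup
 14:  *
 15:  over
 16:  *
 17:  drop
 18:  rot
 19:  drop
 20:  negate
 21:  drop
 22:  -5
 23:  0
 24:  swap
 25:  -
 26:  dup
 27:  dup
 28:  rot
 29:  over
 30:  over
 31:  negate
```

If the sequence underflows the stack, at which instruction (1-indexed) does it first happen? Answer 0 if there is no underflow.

-3    [-3]
-16   [-3, -16]
70    [-3, -16, 70]
*     [-3, -1120]
drop  [-3]
-16   [-3, -16]
+     [-19]
2     [-19, 2]
-     [-21]
dup   [-21, -21]
-35   [-21, -21, -35]
swap  [-21, -35, -21]
dup   [-21, -35, -21, -21]
*     [-21, -35, 441]
over  [-21, -35, 441, -35]
*     [-21, -35, -15435]
drop  [-21, -35]
rot  — needs 3 operands, stack has 2 → underflow

18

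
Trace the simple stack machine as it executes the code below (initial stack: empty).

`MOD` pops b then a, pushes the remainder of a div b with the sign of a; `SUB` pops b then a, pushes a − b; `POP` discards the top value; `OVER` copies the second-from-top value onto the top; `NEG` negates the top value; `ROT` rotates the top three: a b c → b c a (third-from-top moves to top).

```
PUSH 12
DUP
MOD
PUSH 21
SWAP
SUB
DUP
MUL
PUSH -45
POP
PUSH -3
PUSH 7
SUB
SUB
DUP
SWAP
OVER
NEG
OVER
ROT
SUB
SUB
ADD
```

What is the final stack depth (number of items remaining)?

1

PUSH 12  -> 12
DUP      -> 12 12
MOD      -> 0
PUSH 21  -> 0 21
SWAP     -> 21 0
SUB      -> 21
DUP      -> 21 21
MUL      -> 441
PUSH -45 -> 441 -45
POP      -> 441
PUSH -3  -> 441 -3
PUSH 7   -> 441 -3 7
SUB      -> 441 -10
SUB      -> 451
DUP      -> 451 451
SWAP     -> 451 451
OVER     -> 451 451 451
NEG      -> 451 451 -451
OVER     -> 451 451 -451 451
ROT      -> 451 -451 451 451
SUB      -> 451 -451 0
SUB      -> 451 -451
ADD      -> 0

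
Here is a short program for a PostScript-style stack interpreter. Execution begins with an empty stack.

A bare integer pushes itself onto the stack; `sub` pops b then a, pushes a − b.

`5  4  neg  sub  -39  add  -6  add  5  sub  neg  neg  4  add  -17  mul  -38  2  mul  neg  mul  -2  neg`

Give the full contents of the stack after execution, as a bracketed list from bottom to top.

[47804, 2]

5    5
4    5 4
neg  5 -4
sub  9
-39  9 -39
add  -30
-6   -30 -6
add  -36
5    -36 5
sub  -41
neg  41
neg  -41
4    -41 4
add  -37
-17  -37 -17
mul  629
-38  629 -38
2    629 -38 2
mul  629 -76
neg  629 76
mul  47804
-2   47804 -2
neg  47804 2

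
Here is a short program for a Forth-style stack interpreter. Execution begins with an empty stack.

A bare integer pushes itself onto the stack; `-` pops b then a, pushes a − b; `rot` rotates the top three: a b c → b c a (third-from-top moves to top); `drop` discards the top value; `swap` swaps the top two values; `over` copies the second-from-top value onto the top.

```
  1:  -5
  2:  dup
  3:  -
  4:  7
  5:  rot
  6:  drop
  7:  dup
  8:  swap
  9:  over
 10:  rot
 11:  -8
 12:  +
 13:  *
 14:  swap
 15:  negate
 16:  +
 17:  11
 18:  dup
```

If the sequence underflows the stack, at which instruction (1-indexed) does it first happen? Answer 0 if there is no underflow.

5

-5  -> -5
dup -> -5 -5
-   -> 0
7   -> 0 7
rot  — needs 3 operands, stack has 2 → underflow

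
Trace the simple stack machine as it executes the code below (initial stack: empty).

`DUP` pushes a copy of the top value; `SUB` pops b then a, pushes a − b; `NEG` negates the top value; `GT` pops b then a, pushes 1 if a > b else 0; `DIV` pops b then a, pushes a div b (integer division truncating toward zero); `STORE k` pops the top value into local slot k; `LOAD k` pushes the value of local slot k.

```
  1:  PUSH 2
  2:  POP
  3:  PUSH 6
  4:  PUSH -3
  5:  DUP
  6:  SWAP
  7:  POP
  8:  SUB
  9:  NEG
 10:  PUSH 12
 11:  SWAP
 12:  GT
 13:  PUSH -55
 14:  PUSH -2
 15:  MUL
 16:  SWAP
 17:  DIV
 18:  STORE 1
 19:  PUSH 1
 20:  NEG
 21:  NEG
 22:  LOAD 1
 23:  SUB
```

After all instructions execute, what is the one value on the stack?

PUSH 2   : [2]
POP      : []
PUSH 6   : [6]
PUSH -3  : [6, -3]
DUP      : [6, -3, -3]
SWAP     : [6, -3, -3]
POP      : [6, -3]
SUB      : [9]
NEG      : [-9]
PUSH 12  : [-9, 12]
SWAP     : [12, -9]
GT       : [1]
PUSH -55 : [1, -55]
PUSH -2  : [1, -55, -2]
MUL      : [1, 110]
SWAP     : [110, 1]
DIV      : [110]
STORE 1  : []
PUSH 1   : [1]
NEG      : [-1]
NEG      : [1]
LOAD 1   : [1, 110]
SUB      : [-109]

-109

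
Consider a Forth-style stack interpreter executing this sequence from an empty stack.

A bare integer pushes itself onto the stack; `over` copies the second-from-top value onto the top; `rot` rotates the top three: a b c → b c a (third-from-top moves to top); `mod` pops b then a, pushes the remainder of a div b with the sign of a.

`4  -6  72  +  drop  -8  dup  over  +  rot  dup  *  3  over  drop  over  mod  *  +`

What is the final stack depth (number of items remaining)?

4     [4]
-6    [4, -6]
72    [4, -6, 72]
+     [4, 66]
drop  [4]
-8    [4, -8]
dup   [4, -8, -8]
over  [4, -8, -8, -8]
+     [4, -8, -16]
rot   [-8, -16, 4]
dup   [-8, -16, 4, 4]
*     [-8, -16, 16]
3     [-8, -16, 16, 3]
over  [-8, -16, 16, 3, 16]
drop  [-8, -16, 16, 3]
over  [-8, -16, 16, 3, 16]
mod   [-8, -16, 16, 3]
*     [-8, -16, 48]
+     [-8, 32]

2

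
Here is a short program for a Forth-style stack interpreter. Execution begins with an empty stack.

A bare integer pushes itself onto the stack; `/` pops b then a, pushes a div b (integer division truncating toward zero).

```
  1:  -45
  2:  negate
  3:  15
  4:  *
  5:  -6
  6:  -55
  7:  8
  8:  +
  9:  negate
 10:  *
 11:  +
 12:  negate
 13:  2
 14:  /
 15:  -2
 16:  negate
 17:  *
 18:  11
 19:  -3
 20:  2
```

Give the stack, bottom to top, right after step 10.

-45     [-45]
negate  [45]
15      [45, 15]
*       [675]
-6      [675, -6]
-55     [675, -6, -55]
8       [675, -6, -55, 8]
+       [675, -6, -47]
negate  [675, -6, 47]
*       [675, -282]

[675, -282]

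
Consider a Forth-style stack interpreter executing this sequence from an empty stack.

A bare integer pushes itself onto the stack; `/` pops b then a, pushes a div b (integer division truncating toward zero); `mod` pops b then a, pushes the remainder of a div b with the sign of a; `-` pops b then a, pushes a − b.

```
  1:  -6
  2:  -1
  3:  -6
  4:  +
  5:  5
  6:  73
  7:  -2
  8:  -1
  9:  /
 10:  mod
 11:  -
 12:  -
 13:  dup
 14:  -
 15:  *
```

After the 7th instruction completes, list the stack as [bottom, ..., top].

[-6, -7, 5, 73, -2]

-6 → [-6]
-1 → [-6, -1]
-6 → [-6, -1, -6]
+  → [-6, -7]
5  → [-6, -7, 5]
73 → [-6, -7, 5, 73]
-2 → [-6, -7, 5, 73, -2]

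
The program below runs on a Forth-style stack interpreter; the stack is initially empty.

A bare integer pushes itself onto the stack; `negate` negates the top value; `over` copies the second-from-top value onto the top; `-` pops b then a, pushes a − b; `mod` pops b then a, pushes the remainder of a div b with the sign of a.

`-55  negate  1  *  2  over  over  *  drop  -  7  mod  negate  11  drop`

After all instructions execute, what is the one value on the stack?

-4

-55     -55
negate  55
1       55 1
*       55
2       55 2
over    55 2 55
over    55 2 55 2
*       55 2 110
drop    55 2
-       53
7       53 7
mod     4
negate  -4
11      -4 11
drop    -4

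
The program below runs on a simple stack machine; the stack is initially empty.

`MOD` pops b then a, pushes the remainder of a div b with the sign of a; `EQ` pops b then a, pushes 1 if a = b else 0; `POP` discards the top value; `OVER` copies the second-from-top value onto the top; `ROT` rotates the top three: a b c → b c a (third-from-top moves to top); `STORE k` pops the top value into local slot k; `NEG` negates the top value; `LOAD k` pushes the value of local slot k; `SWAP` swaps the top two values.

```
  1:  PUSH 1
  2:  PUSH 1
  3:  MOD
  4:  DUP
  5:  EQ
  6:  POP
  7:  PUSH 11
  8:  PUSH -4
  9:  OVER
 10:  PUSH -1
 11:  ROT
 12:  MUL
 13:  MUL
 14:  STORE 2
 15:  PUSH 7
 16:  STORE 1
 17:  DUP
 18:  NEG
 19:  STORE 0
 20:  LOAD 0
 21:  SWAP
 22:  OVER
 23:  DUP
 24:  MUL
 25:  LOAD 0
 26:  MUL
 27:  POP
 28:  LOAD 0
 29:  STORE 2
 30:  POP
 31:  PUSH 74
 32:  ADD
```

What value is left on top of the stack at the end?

63

PUSH 1  → 1
PUSH 1  → 1 1
MOD     → 0
DUP     → 0 0
EQ      → 1
POP     → (empty)
PUSH 11 → 11
PUSH -4 → 11 -4
OVER    → 11 -4 11
PUSH -1 → 11 -4 11 -1
ROT     → 11 11 -1 -4
MUL     → 11 11 4
MUL     → 11 44
STORE 2 → 11
PUSH 7  → 11 7
STORE 1 → 11
DUP     → 11 11
NEG     → 11 -11
STORE 0 → 11
LOAD 0  → 11 -11
SWAP    → -11 11
OVER    → -11 11 -11
DUP     → -11 11 -11 -11
MUL     → -11 11 121
LOAD 0  → -11 11 121 -11
MUL     → -11 11 -1331
POP     → -11 11
LOAD 0  → -11 11 -11
STORE 2 → -11 11
POP     → -11
PUSH 74 → -11 74
ADD     → 63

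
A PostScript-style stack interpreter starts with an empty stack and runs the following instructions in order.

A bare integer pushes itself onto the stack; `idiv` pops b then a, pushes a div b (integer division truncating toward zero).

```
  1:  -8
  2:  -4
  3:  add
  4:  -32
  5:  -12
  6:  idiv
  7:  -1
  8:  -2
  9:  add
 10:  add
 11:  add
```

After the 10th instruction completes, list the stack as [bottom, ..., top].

[-12, -1]

-8   → -8
-4   → -8 -4
add  → -12
-32  → -12 -32
-12  → -12 -32 -12
idiv → -12 2
-1   → -12 2 -1
-2   → -12 2 -1 -2
add  → -12 2 -3
add  → -12 -1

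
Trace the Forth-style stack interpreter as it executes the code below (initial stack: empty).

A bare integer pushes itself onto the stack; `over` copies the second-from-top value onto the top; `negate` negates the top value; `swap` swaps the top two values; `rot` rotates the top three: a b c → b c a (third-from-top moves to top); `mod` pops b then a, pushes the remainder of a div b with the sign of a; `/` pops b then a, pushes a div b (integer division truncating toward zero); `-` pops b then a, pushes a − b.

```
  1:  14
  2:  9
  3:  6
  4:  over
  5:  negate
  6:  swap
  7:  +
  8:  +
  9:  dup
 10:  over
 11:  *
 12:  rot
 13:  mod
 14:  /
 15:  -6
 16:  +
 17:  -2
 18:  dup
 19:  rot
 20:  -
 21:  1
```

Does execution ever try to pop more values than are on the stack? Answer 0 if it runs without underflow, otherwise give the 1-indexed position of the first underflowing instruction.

0

14     : 14
9      : 14 9
6      : 14 9 6
over   : 14 9 6 9
negate : 14 9 6 -9
swap   : 14 9 -9 6
+      : 14 9 -3
+      : 14 6
dup    : 14 6 6
over   : 14 6 6 6
*      : 14 6 36
rot    : 6 36 14
mod    : 6 8
/      : 0
-6     : 0 -6
+      : -6
-2     : -6 -2
dup    : -6 -2 -2
rot    : -2 -2 -6
-      : -2 4
1      : -2 4 1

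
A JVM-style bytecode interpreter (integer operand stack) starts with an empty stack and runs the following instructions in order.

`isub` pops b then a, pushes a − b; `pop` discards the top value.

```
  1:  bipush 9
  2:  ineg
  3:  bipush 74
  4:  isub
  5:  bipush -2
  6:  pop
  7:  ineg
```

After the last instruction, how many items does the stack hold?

bipush 9  → 9
ineg      → -9
bipush 74 → -9 74
isub      → -83
bipush -2 → -83 -2
pop       → -83
ineg      → 83

1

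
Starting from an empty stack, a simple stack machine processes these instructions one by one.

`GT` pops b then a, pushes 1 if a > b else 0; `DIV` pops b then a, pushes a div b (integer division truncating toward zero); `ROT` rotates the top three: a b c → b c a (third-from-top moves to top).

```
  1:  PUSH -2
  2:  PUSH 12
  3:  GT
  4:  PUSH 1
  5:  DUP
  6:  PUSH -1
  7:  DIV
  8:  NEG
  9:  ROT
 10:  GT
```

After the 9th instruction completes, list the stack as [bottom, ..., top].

PUSH -2  -2
PUSH 12  -2 12
GT       0
PUSH 1   0 1
DUP      0 1 1
PUSH -1  0 1 1 -1
DIV      0 1 -1
NEG      0 1 1
ROT      1 1 0

[1, 1, 0]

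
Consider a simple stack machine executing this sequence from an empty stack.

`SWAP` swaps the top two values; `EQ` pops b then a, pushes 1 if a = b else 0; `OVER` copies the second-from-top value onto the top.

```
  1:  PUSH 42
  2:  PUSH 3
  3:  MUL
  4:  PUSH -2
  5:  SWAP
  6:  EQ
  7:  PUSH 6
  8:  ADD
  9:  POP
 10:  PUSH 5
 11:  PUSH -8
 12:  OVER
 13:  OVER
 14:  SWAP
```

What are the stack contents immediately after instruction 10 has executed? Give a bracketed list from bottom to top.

PUSH 42  [42]
PUSH 3   [42, 3]
MUL      [126]
PUSH -2  [126, -2]
SWAP     [-2, 126]
EQ       [0]
PUSH 6   [0, 6]
ADD      [6]
POP      []
PUSH 5   [5]

[5]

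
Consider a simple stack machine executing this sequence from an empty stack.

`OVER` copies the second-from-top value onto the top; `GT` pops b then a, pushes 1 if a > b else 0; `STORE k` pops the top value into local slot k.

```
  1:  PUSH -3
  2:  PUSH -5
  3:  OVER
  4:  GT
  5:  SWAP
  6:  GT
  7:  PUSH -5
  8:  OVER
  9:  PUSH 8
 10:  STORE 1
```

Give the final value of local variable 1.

PUSH -3 : [-3]
PUSH -5 : [-3, -5]
OVER    : [-3, -5, -3]
GT      : [-3, 0]
SWAP    : [0, -3]
GT      : [1]
PUSH -5 : [1, -5]
OVER    : [1, -5, 1]
PUSH 8  : [1, -5, 1, 8]
STORE 1 : [1, -5, 1]

8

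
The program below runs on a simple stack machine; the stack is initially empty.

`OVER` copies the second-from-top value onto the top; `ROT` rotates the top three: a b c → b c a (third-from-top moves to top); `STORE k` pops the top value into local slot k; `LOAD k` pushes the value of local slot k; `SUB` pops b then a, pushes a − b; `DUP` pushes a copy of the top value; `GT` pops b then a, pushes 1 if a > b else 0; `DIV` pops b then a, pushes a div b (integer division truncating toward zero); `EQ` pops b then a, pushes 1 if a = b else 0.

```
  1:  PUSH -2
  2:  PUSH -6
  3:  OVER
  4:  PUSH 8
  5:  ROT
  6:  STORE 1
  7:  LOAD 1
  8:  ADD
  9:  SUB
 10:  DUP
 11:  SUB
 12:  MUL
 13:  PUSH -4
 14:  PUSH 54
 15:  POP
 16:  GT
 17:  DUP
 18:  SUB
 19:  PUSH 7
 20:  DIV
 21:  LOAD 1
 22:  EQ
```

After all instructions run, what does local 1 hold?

-6

PUSH -2 → -2
PUSH -6 → -2 -6
OVER    → -2 -6 -2
PUSH 8  → -2 -6 -2 8
ROT     → -2 -2 8 -6
STORE 1 → -2 -2 8
LOAD 1  → -2 -2 8 -6
ADD     → -2 -2 2
SUB     → -2 -4
DUP     → -2 -4 -4
SUB     → -2 0
MUL     → 0
PUSH -4 → 0 -4
PUSH 54 → 0 -4 54
POP     → 0 -4
GT      → 1
DUP     → 1 1
SUB     → 0
PUSH 7  → 0 7
DIV     → 0
LOAD 1  → 0 -6
EQ      → 0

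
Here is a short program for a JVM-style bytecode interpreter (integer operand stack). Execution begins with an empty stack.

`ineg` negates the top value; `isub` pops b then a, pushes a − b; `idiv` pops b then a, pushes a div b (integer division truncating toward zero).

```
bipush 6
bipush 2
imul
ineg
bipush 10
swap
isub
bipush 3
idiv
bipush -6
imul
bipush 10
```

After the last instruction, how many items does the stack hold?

2

bipush 6  → 6
bipush 2  → 6 2
imul      → 12
ineg      → -12
bipush 10 → -12 10
swap      → 10 -12
isub      → 22
bipush 3  → 22 3
idiv      → 7
bipush -6 → 7 -6
imul      → -42
bipush 10 → -42 10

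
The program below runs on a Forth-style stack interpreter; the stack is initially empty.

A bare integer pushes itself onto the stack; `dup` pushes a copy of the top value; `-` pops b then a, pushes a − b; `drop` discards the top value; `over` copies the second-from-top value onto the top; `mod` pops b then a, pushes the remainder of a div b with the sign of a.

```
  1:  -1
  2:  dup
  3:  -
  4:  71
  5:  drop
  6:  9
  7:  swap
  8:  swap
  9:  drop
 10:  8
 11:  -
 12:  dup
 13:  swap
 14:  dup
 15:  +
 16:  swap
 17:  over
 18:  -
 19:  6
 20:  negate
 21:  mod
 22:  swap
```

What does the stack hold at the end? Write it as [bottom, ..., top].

-1     : [-1]
dup    : [-1, -1]
-      : [0]
71     : [0, 71]
drop   : [0]
9      : [0, 9]
swap   : [9, 0]
swap   : [0, 9]
drop   : [0]
8      : [0, 8]
-      : [-8]
dup    : [-8, -8]
swap   : [-8, -8]
dup    : [-8, -8, -8]
+      : [-8, -16]
swap   : [-16, -8]
over   : [-16, -8, -16]
-      : [-16, 8]
6      : [-16, 8, 6]
negate : [-16, 8, -6]
mod    : [-16, 2]
swap   : [2, -16]

[2, -16]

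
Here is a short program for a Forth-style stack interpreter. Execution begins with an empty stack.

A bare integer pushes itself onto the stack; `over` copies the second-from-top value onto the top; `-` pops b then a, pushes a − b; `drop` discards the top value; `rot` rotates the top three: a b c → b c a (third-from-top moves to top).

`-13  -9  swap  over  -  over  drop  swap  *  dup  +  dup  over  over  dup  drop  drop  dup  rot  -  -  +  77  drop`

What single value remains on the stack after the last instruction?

-13  : -13
-9   : -13 -9
swap : -9 -13
over : -9 -13 -9
-    : -9 -4
over : -9 -4 -9
drop : -9 -4
swap : -4 -9
*    : 36
dup  : 36 36
+    : 72
dup  : 72 72
over : 72 72 72
over : 72 72 72 72
dup  : 72 72 72 72 72
drop : 72 72 72 72
drop : 72 72 72
dup  : 72 72 72 72
rot  : 72 72 72 72
-    : 72 72 0
-    : 72 72
+    : 144
77   : 144 77
drop : 144

144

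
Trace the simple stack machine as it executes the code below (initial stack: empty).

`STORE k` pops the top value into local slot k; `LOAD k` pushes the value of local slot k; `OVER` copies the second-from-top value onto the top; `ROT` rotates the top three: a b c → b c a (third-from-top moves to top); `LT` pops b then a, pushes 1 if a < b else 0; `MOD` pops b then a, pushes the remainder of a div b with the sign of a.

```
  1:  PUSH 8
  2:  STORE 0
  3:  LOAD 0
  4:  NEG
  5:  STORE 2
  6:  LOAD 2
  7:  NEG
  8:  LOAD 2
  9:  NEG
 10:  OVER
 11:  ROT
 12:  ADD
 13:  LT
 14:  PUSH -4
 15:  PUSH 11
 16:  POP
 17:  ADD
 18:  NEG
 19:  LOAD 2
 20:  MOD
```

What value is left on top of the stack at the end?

3

PUSH 8  → [8]
STORE 0 → []
LOAD 0  → [8]
NEG     → [-8]
STORE 2 → []
LOAD 2  → [-8]
NEG     → [8]
LOAD 2  → [8, -8]
NEG     → [8, 8]
OVER    → [8, 8, 8]
ROT     → [8, 8, 8]
ADD     → [8, 16]
LT      → [1]
PUSH -4 → [1, -4]
PUSH 11 → [1, -4, 11]
POP     → [1, -4]
ADD     → [-3]
NEG     → [3]
LOAD 2  → [3, -8]
MOD     → [3]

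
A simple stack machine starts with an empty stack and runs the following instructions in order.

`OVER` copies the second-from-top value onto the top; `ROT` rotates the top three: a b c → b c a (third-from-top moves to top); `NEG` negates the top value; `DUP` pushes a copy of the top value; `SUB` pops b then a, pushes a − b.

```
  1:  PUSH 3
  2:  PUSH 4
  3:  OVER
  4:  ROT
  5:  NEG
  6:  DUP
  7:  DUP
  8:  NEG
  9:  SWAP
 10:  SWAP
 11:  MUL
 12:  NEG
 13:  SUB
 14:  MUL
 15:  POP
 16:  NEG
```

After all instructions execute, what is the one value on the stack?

-4

PUSH 3 → [3]
PUSH 4 → [3, 4]
OVER   → [3, 4, 3]
ROT    → [4, 3, 3]
NEG    → [4, 3, -3]
DUP    → [4, 3, -3, -3]
DUP    → [4, 3, -3, -3, -3]
NEG    → [4, 3, -3, -3, 3]
SWAP   → [4, 3, -3, 3, -3]
SWAP   → [4, 3, -3, -3, 3]
MUL    → [4, 3, -3, -9]
NEG    → [4, 3, -3, 9]
SUB    → [4, 3, -12]
MUL    → [4, -36]
POP    → [4]
NEG    → [-4]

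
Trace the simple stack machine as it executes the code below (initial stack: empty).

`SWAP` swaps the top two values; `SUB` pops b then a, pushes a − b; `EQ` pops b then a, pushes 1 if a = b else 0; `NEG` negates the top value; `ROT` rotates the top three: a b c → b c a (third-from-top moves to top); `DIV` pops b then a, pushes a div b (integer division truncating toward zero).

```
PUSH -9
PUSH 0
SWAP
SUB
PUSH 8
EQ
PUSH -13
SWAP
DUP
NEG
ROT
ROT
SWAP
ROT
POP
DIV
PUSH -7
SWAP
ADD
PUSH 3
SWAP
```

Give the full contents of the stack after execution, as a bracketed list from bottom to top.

[3, -7]

PUSH -9  -> -9
PUSH 0   -> -9 0
SWAP     -> 0 -9
SUB      -> 9
PUSH 8   -> 9 8
EQ       -> 0
PUSH -13 -> 0 -13
SWAP     -> -13 0
DUP      -> -13 0 0
NEG      -> -13 0 0
ROT      -> 0 0 -13
ROT      -> 0 -13 0
SWAP     -> 0 0 -13
ROT      -> 0 -13 0
POP      -> 0 -13
DIV      -> 0
PUSH -7  -> 0 -7
SWAP     -> -7 0
ADD      -> -7
PUSH 3   -> -7 3
SWAP     -> 3 -7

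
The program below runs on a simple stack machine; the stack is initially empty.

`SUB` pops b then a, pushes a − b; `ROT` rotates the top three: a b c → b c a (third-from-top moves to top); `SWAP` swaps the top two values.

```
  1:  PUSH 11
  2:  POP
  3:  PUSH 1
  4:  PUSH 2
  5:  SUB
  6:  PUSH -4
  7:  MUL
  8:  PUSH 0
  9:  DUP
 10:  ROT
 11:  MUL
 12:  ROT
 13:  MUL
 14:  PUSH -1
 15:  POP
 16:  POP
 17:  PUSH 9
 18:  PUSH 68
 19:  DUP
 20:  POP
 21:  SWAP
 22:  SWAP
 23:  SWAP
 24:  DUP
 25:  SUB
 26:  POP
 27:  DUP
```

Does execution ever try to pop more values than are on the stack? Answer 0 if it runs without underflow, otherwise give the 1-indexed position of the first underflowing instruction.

12

PUSH 11 -> [11]
POP     -> []
PUSH 1  -> [1]
PUSH 2  -> [1, 2]
SUB     -> [-1]
PUSH -4 -> [-1, -4]
MUL     -> [4]
PUSH 0  -> [4, 0]
DUP     -> [4, 0, 0]
ROT     -> [0, 0, 4]
MUL     -> [0, 0]
ROT  — needs 3 operands, stack has 2 → underflow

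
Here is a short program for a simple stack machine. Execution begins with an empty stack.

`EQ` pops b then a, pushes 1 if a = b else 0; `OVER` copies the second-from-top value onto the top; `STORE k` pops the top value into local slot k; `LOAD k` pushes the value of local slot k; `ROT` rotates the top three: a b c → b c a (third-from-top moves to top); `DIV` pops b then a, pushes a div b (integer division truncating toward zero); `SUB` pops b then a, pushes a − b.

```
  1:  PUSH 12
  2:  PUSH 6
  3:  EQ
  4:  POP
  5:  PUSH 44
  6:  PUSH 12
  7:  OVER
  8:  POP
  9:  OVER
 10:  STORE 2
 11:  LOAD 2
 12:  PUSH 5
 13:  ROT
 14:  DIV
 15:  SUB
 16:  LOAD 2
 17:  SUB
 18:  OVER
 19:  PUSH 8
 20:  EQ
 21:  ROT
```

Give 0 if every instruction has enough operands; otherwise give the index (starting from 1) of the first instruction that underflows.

0

PUSH 12 → [12]
PUSH 6  → [12, 6]
EQ      → [0]
POP     → []
PUSH 44 → [44]
PUSH 12 → [44, 12]
OVER    → [44, 12, 44]
POP     → [44, 12]
OVER    → [44, 12, 44]
STORE 2 → [44, 12]
LOAD 2  → [44, 12, 44]
PUSH 5  → [44, 12, 44, 5]
ROT     → [44, 44, 5, 12]
DIV     → [44, 44, 0]
SUB     → [44, 44]
LOAD 2  → [44, 44, 44]
SUB     → [44, 0]
OVER    → [44, 0, 44]
PUSH 8  → [44, 0, 44, 8]
EQ      → [44, 0, 0]
ROT     → [0, 0, 44]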